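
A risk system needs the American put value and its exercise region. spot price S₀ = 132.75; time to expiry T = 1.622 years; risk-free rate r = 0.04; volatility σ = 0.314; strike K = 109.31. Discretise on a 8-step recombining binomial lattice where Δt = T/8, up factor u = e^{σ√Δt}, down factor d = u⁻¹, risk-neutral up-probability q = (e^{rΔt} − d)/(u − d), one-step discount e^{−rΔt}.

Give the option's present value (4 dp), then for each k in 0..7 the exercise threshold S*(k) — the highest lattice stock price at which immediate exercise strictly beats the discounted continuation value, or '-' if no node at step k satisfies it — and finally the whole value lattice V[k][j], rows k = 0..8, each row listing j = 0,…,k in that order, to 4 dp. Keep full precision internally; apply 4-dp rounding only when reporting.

price = 7.8820
boundary = - - - - 75.4084 65.4660 75.4084 86.8607
tree:
7.8820
11.8755 3.9118
17.4216 6.3774 1.4450
24.7628 10.1719 2.5868 0.2966
33.9016 15.7886 4.5731 0.5902 0.0000
43.8440 23.6708 7.9566 1.1746 0.0000 0.0000
52.4754 33.9016 13.5574 2.3376 0.0000 0.0000 0.0000
59.9689 43.8440 22.4493 4.6519 0.0000 0.0000 0.0000 0.0000
66.4744 52.4754 33.9016 9.2577 0.0000 0.0000 0.0000 0.0000 0.0000

Δt=0.20275  u=1.15187  d=0.86815  q=0.49341  discount=0.99192
step 8 (expiry): payoffs max(K−S,0) = 66.4744 52.4754 33.9016 9.2577 0.0000 0.0000 0.0000 0.0000 0.0000
step 7: (k=7,j=0): S=49.3411, (K−S)⁺=59.9689, hold=59.0860 ⇒ V=59.9689 exercise | (k=7,j=1): S=65.4660, (K−S)⁺=43.8440, hold=42.9610 ⇒ V=43.8440 exercise | (k=7,j=2): S=86.8607, (K−S)⁺=22.4493, hold=21.5663 ⇒ V=22.4493 exercise | (k=7,j=3): S=115.2473, (K−S)⁺=0.0000, hold=4.6519 ⇒ V=4.6519 continue | (k=7,j=4): S=152.9108, (K−S)⁺=0.0000, hold=0.0000 ⇒ V=0.0000 continue | (k=7,j=5): S=202.8830, (K−S)⁺=0.0000, hold=0.0000 ⇒ V=0.0000 continue | (k=7,j=6): S=269.1863, (K−S)⁺=0.0000, hold=0.0000 ⇒ V=0.0000 continue | (k=7,j=7): S=357.1579, (K−S)⁺=0.0000, hold=0.0000 ⇒ V=0.0000 continue  boundary S*=86.8607
step 6: (k=6,j=0): S=56.8346, (K−S)⁺=52.4754, hold=51.5925 ⇒ V=52.4754 exercise | (k=6,j=1): S=75.4084, (K−S)⁺=33.9016, hold=33.0187 ⇒ V=33.9016 exercise | (k=6,j=2): S=100.0523, (K−S)⁺=9.2577, hold=13.5574 ⇒ V=13.5574 continue | (k=6,j=3): S=132.7500, (K−S)⁺=0.0000, hold=2.3376 ⇒ V=2.3376 continue | (k=6,j=4): S=176.1335, (K−S)⁺=0.0000, hold=0.0000 ⇒ V=0.0000 continue | (k=6,j=5): S=233.6949, (K−S)⁺=0.0000, hold=0.0000 ⇒ V=0.0000 continue | (k=6,j=6): S=310.0678, (K−S)⁺=0.0000, hold=0.0000 ⇒ V=0.0000 continue  boundary S*=75.4084
step 5: (k=5,j=0): S=65.4660, (K−S)⁺=43.8440, hold=42.9610 ⇒ V=43.8440 exercise | (k=5,j=1): S=86.8607, (K−S)⁺=22.4493, hold=23.6708 ⇒ V=23.6708 continue | (k=5,j=2): S=115.2473, (K−S)⁺=0.0000, hold=7.9566 ⇒ V=7.9566 continue | (k=5,j=3): S=152.9108, (K−S)⁺=0.0000, hold=1.1746 ⇒ V=1.1746 continue | (k=5,j=4): S=202.8830, (K−S)⁺=0.0000, hold=0.0000 ⇒ V=0.0000 continue | (k=5,j=5): S=269.1863, (K−S)⁺=0.0000, hold=0.0000 ⇒ V=0.0000 continue  boundary S*=65.4660
step 4: (k=4,j=0): S=75.4084, (K−S)⁺=33.9016, hold=33.6165 ⇒ V=33.9016 exercise | (k=4,j=1): S=100.0523, (K−S)⁺=9.2577, hold=15.7886 ⇒ V=15.7886 continue | (k=4,j=2): S=132.7500, (K−S)⁺=0.0000, hold=4.5731 ⇒ V=4.5731 continue | (k=4,j=3): S=176.1335, (K−S)⁺=0.0000, hold=0.5902 ⇒ V=0.5902 continue | (k=4,j=4): S=233.6949, (K−S)⁺=0.0000, hold=0.0000 ⇒ V=0.0000 continue  boundary S*=75.4084
step 3: (k=3,j=0): S=86.8607, (K−S)⁺=22.4493, hold=24.7628 ⇒ V=24.7628 continue | (k=3,j=1): S=115.2473, (K−S)⁺=0.0000, hold=10.1719 ⇒ V=10.1719 continue | (k=3,j=2): S=152.9108, (K−S)⁺=0.0000, hold=2.5868 ⇒ V=2.5868 continue | (k=3,j=3): S=202.8830, (K−S)⁺=0.0000, hold=0.2966 ⇒ V=0.2966 continue  boundary S*=-
step 2: (k=2,j=0): S=100.0523, (K−S)⁺=9.2577, hold=17.4216 ⇒ V=17.4216 continue | (k=2,j=1): S=132.7500, (K−S)⁺=0.0000, hold=6.3774 ⇒ V=6.3774 continue | (k=2,j=2): S=176.1335, (K−S)⁺=0.0000, hold=1.4450 ⇒ V=1.4450 continue  boundary S*=-
step 1: (k=1,j=0): S=115.2473, (K−S)⁺=0.0000, hold=11.8755 ⇒ V=11.8755 continue | (k=1,j=1): S=152.9108, (K−S)⁺=0.0000, hold=3.9118 ⇒ V=3.9118 continue  boundary S*=-
step 0: (k=0,j=0): S=132.7500, (K−S)⁺=0.0000, hold=7.8820 ⇒ V=7.8820 continue  boundary S*=-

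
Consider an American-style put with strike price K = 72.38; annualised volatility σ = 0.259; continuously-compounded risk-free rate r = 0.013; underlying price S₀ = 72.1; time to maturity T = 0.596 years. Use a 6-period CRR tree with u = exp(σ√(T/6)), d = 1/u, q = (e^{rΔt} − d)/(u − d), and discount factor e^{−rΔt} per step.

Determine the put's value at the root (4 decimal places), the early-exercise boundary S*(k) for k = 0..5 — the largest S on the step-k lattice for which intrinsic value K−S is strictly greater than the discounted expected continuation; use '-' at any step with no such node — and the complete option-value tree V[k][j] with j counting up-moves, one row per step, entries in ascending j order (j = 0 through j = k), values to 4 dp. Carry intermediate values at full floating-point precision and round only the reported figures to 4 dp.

params: Δt=0.09933 u=1.08505 d=0.92161 q=0.48751 e^(-rΔt)=0.99871
t_6 payoffs: 28.1998 20.3648 11.1403 0.2800 0.0000 0.0000 0.0000
t_5: node(5,0) S=47.9379 payoff=24.4421 vs cont=24.3487 → 24.4421 [stop]  node(5,1) S=56.4393 payoff=15.9407 vs cont=15.8473 → 15.9407 [stop]  node(5,2) S=66.4483 payoff=5.9317 vs cont=5.8383 → 5.9317 [stop]  node(5,3) S=78.2324 payoff=0.0000 vs cont=0.1433 → 0.1433 [wait]  node(5,4) S=92.1062 payoff=0.0000 vs cont=0.0000 → 0.0000 [wait]  node(5,5) S=108.4405 payoff=0.0000 vs cont=0.0000 → 0.0000 [wait]  ⇒ S*(5)=66.4483
t_4: node(4,0) S=52.0152 payoff=20.3648 vs cont=20.2714 → 20.3648 [stop]  node(4,1) S=61.2397 payoff=11.1403 vs cont=11.0469 → 11.1403 [stop]  node(4,2) S=72.1000 payoff=0.2800 vs cont=3.1058 → 3.1058 [wait]  node(4,3) S=84.8863 payoff=0.0000 vs cont=0.0734 → 0.0734 [wait]  node(4,4) S=99.9402 payoff=0.0000 vs cont=0.0000 → 0.0000 [wait]  ⇒ S*(4)=61.2397
t_3: node(3,0) S=56.4393 payoff=15.9407 vs cont=15.8473 → 15.9407 [stop]  node(3,1) S=66.4483 payoff=5.9317 vs cont=7.2141 → 7.2141 [wait]  node(3,2) S=78.2324 payoff=0.0000 vs cont=1.6253 → 1.6253 [wait]  node(3,3) S=92.1062 payoff=0.0000 vs cont=0.0375 → 0.0375 [wait]  ⇒ S*(3)=56.4393
t_2: node(2,0) S=61.2397 payoff=11.1403 vs cont=11.6713 → 11.6713 [wait]  node(2,1) S=72.1000 payoff=0.2800 vs cont=4.4837 → 4.4837 [wait]  node(2,2) S=84.8863 payoff=0.0000 vs cont=0.8502 → 0.8502 [wait]  ⇒ S*(2)=-
t_1: node(1,0) S=66.4483 payoff=5.9317 vs cont=8.1568 → 8.1568 [wait]  node(1,1) S=78.2324 payoff=0.0000 vs cont=2.7088 → 2.7088 [wait]  ⇒ S*(1)=-
t_0: node(0,0) S=72.1000 payoff=0.2800 vs cont=5.4937 → 5.4937 [wait]  ⇒ S*(0)=-

price = 5.4937
boundary = - - - 56.4393 61.2397 66.4483
tree:
5.4937
8.1568 2.7088
11.6713 4.4837 0.8502
15.9407 7.2141 1.6253 0.0375
20.3648 11.1403 3.1058 0.0734 0.0000
24.4421 15.9407 5.9317 0.1433 0.0000 0.0000
28.1998 20.3648 11.1403 0.2800 0.0000 0.0000 0.0000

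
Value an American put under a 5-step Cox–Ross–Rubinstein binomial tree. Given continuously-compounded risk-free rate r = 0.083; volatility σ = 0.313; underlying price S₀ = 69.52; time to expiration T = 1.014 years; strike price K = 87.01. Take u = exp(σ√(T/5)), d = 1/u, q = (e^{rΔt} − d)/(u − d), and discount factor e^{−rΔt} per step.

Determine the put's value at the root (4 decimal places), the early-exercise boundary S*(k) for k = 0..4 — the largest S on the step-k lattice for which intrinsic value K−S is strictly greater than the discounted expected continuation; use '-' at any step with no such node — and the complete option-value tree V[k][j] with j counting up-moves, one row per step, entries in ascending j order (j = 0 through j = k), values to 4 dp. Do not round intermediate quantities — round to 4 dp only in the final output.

Δt=0.20280, u=1.15137, d=0.86853, q=0.52483, disc=e^(-rΔt)=0.98331
k=5 terminal: V=max(K-S,0) → 52.6517 41.4627 26.6299 6.9666 0.0000 0.0000
k=4: j=0 S=39.5592 intr=47.4508 cont=45.9985 V=47.4508[EX]; j=1 S=52.4419 intr=34.5681 cont=33.1158 V=34.5681[EX]; j=2 S=69.5200 intr=17.4900 cont=16.0377 V=17.4900[EX]; j=3 S=92.1597 intr=0.0000 cont=3.2550 V=3.2550[hold]; j=4 S=122.1722 intr=0.0000 cont=0.0000 V=0.0000[hold]  S*(4)=69.5200
k=3: j=0 S=45.5473 intr=41.4627 cont=40.0104 V=41.4627[EX]; j=1 S=60.3801 intr=26.6299 cont=25.1775 V=26.6299[EX]; j=2 S=80.0434 intr=6.9666 cont=9.8518 V=9.8518[hold]; j=3 S=106.1101 intr=0.0000 cont=1.5209 V=1.5209[hold]  S*(3)=60.3801
k=2: j=0 S=52.4419 intr=34.5681 cont=33.1158 V=34.5681[EX]; j=1 S=69.5200 intr=17.4900 cont=17.5266 V=17.5266[hold]; j=2 S=92.1597 intr=0.0000 cont=5.3880 V=5.3880[hold]  S*(2)=52.4419
k=1: j=0 S=60.3801 intr=26.6299 cont=25.1964 V=26.6299[EX]; j=1 S=80.0434 intr=6.9666 cont=10.9696 V=10.9696[hold]  S*(1)=60.3801
k=0: j=0 S=69.5200 intr=17.4900 cont=18.1035 V=18.1035[hold]  S*(0)=-

price = 18.1035
boundary = - 60.3801 52.4419 60.3801 69.5200
tree:
18.1035
26.6299 10.9696
34.5681 17.5266 5.3880
41.4627 26.6299 9.8518 1.5209
47.4508 34.5681 17.4900 3.2550 0.0000
52.6517 41.4627 26.6299 6.9666 0.0000 0.0000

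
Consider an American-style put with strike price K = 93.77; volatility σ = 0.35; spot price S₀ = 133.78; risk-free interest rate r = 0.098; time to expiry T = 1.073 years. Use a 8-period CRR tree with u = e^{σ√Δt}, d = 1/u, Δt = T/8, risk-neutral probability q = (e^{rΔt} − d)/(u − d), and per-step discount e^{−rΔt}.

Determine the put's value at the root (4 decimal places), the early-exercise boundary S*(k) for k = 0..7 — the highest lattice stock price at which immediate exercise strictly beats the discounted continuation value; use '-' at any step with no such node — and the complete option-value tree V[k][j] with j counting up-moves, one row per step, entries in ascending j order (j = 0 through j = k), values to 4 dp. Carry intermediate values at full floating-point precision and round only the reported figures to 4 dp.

Δt=0.13412  u=1.13676  d=0.87969  q=0.51947  discount=0.98694
step 8 (expiry): payoffs max(K−S,0) = 45.7916 31.7714 13.6542 0.0000 0.0000 0.0000 0.0000 0.0000 0.0000
step 7: (k=7,j=0): S=54.5398, (K−S)⁺=39.2302, hold=38.0057 ⇒ V=39.2302 exercise | (k=7,j=1): S=70.4774, (K−S)⁺=23.2926, hold=22.0681 ⇒ V=23.2926 exercise | (k=7,j=2): S=91.0724, (K−S)⁺=2.6976, hold=6.4756 ⇒ V=6.4756 continue | (k=7,j=3): S=117.6855, (K−S)⁺=0.0000, hold=0.0000 ⇒ V=0.0000 continue | (k=7,j=4): S=152.0756, (K−S)⁺=0.0000, hold=0.0000 ⇒ V=0.0000 continue | (k=7,j=5): S=196.5150, (K−S)⁺=0.0000, hold=0.0000 ⇒ V=0.0000 continue | (k=7,j=6): S=253.9406, (K−S)⁺=0.0000, hold=0.0000 ⇒ V=0.0000 continue | (k=7,j=7): S=328.1471, (K−S)⁺=0.0000, hold=0.0000 ⇒ V=0.0000 continue  boundary S*=70.4774
step 6: (k=6,j=0): S=61.9986, (K−S)⁺=31.7714, hold=30.5469 ⇒ V=31.7714 exercise | (k=6,j=1): S=80.1158, (K−S)⁺=13.6542, hold=14.3666 ⇒ V=14.3666 continue | (k=6,j=2): S=103.5273, (K−S)⁺=0.0000, hold=3.0711 ⇒ V=3.0711 continue | (k=6,j=3): S=133.7800, (K−S)⁺=0.0000, hold=0.0000 ⇒ V=0.0000 continue | (k=6,j=4): S=172.8732, (K−S)⁺=0.0000, hold=0.0000 ⇒ V=0.0000 continue | (k=6,j=5): S=223.3901, (K−S)⁺=0.0000, hold=0.0000 ⇒ V=0.0000 continue | (k=6,j=6): S=288.6692, (K−S)⁺=0.0000, hold=0.0000 ⇒ V=0.0000 continue  boundary S*=61.9986
step 5: (k=5,j=0): S=70.4774, (K−S)⁺=23.2926, hold=22.4333 ⇒ V=23.2926 exercise | (k=5,j=1): S=91.0724, (K−S)⁺=2.6976, hold=8.3880 ⇒ V=8.3880 continue | (k=5,j=2): S=117.6855, (K−S)⁺=0.0000, hold=1.4565 ⇒ V=1.4565 continue | (k=5,j=3): S=152.0756, (K−S)⁺=0.0000, hold=0.0000 ⇒ V=0.0000 continue | (k=5,j=4): S=196.5150, (K−S)⁺=0.0000, hold=0.0000 ⇒ V=0.0000 continue | (k=5,j=5): S=253.9406, (K−S)⁺=0.0000, hold=0.0000 ⇒ V=0.0000 continue  boundary S*=70.4774
step 4: (k=4,j=0): S=80.1158, (K−S)⁺=13.6542, hold=15.3470 ⇒ V=15.3470 continue | (k=4,j=1): S=103.5273, (K−S)⁺=0.0000, hold=4.7248 ⇒ V=4.7248 continue | (k=4,j=2): S=133.7800, (K−S)⁺=0.0000, hold=0.6907 ⇒ V=0.6907 continue | (k=4,j=3): S=172.8732, (K−S)⁺=0.0000, hold=0.0000 ⇒ V=0.0000 continue | (k=4,j=4): S=223.3901, (K−S)⁺=0.0000, hold=0.0000 ⇒ V=0.0000 continue  boundary S*=-
step 3: (k=3,j=0): S=91.0724, (K−S)⁺=2.6976, hold=9.7007 ⇒ V=9.7007 continue | (k=3,j=1): S=117.6855, (K−S)⁺=0.0000, hold=2.5949 ⇒ V=2.5949 continue | (k=3,j=2): S=152.0756, (K−S)⁺=0.0000, hold=0.3276 ⇒ V=0.3276 continue | (k=3,j=3): S=196.5150, (K−S)⁺=0.0000, hold=0.0000 ⇒ V=0.0000 continue  boundary S*=-
step 2: (k=2,j=0): S=103.5273, (K−S)⁺=0.0000, hold=5.9310 ⇒ V=5.9310 continue | (k=2,j=1): S=133.7800, (K−S)⁺=0.0000, hold=1.3986 ⇒ V=1.3986 continue | (k=2,j=2): S=172.8732, (K−S)⁺=0.0000, hold=0.1554 ⇒ V=0.1554 continue  boundary S*=-
step 1: (k=1,j=0): S=117.6855, (K−S)⁺=0.0000, hold=3.5299 ⇒ V=3.5299 continue | (k=1,j=1): S=152.0756, (K−S)⁺=0.0000, hold=0.7429 ⇒ V=0.7429 continue  boundary S*=-
step 0: (k=0,j=0): S=133.7800, (K−S)⁺=0.0000, hold=2.0550 ⇒ V=2.0550 continue  boundary S*=-

price = 2.0550
boundary = - - - - - 70.4774 61.9986 70.4774
tree:
2.0550
3.5299 0.7429
5.9310 1.3986 0.1554
9.7007 2.5949 0.3276 0.0000
15.3470 4.7248 0.6907 0.0000 0.0000
23.2926 8.3880 1.4565 0.0000 0.0000 0.0000
31.7714 14.3666 3.0711 0.0000 0.0000 0.0000 0.0000
39.2302 23.2926 6.4756 0.0000 0.0000 0.0000 0.0000 0.0000
45.7916 31.7714 13.6542 0.0000 0.0000 0.0000 0.0000 0.0000 0.0000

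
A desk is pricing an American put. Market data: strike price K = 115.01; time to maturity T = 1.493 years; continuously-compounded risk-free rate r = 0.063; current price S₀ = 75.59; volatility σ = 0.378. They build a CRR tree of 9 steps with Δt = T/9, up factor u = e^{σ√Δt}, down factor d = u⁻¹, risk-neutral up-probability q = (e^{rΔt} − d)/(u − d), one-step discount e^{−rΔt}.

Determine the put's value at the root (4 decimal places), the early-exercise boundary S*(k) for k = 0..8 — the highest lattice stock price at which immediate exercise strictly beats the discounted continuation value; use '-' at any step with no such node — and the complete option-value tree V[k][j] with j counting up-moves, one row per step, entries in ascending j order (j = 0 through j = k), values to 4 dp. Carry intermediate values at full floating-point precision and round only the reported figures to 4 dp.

params: Δt=0.16589 u=1.16644 d=0.85731 q=0.49557 e^(-rΔt)=0.98960
t_9 payoffs: 96.0997 89.2809 80.0034 67.3805 50.2060 26.8387 0.0000 0.0000 0.0000 0.0000
t_8: node(8,0) S=22.0578 payoff=92.9522 vs cont=91.7565 → 92.9522 [stop]  node(8,1) S=30.0115 payoff=84.9985 vs cont=83.8028 → 84.9985 [stop]  node(8,2) S=40.8332 payoff=74.1768 vs cont=72.9811 → 74.1768 [stop]  node(8,3) S=55.5570 payoff=59.4530 vs cont=58.2573 → 59.4530 [stop]  node(8,4) S=75.5900 payoff=39.4200 vs cont=38.2243 → 39.4200 [stop]  node(8,5) S=102.8466 payoff=12.1634 vs cont=13.3975 → 13.3975 [wait]  node(8,6) S=139.9316 payoff=0.0000 vs cont=0.0000 → 0.0000 [wait]  node(8,7) S=190.3888 payoff=0.0000 vs cont=0.0000 → 0.0000 [wait]  node(8,8) S=259.0401 payoff=0.0000 vs cont=0.0000 → 0.0000 [wait]  ⇒ S*(8)=75.5900
t_7: node(7,0) S=25.7291 payoff=89.2809 vs cont=88.0852 → 89.2809 [stop]  node(7,1) S=35.0066 payoff=80.0034 vs cont=78.8077 → 80.0034 [stop]  node(7,2) S=47.6295 payoff=67.3805 vs cont=66.1848 → 67.3805 [stop]  node(7,3) S=64.8040 payoff=50.2060 vs cont=49.0103 → 50.2060 [stop]  node(7,4) S=88.1713 payoff=26.8387 vs cont=26.2482 → 26.8387 [stop]  node(7,5) S=119.9645 payoff=0.0000 vs cont=6.6878 → 6.6878 [wait]  node(7,6) S=163.2219 payoff=0.0000 vs cont=0.0000 → 0.0000 [wait]  node(7,7) S=222.0773 payoff=0.0000 vs cont=0.0000 → 0.0000 [wait]  ⇒ S*(7)=88.1713
t_6: node(6,0) S=30.0115 payoff=84.9985 vs cont=83.8028 → 84.9985 [stop]  node(6,1) S=40.8332 payoff=74.1768 vs cont=72.9811 → 74.1768 [stop]  node(6,2) S=55.5570 payoff=59.4530 vs cont=58.2573 → 59.4530 [stop]  node(6,3) S=75.5900 payoff=39.4200 vs cont=38.2243 → 39.4200 [stop]  node(6,4) S=102.8466 payoff=12.1634 vs cont=16.6773 → 16.6773 [wait]  node(6,5) S=139.9316 payoff=0.0000 vs cont=3.3384 → 3.3384 [wait]  node(6,6) S=190.3888 payoff=0.0000 vs cont=0.0000 → 0.0000 [wait]  ⇒ S*(6)=75.5900
t_5: node(5,0) S=35.0066 payoff=80.0034 vs cont=78.8077 → 80.0034 [stop]  node(5,1) S=47.6295 payoff=67.3805 vs cont=66.1848 → 67.3805 [stop]  node(5,2) S=64.8040 payoff=50.2060 vs cont=49.0103 → 50.2060 [stop]  node(5,3) S=88.1713 payoff=26.8387 vs cont=27.8567 → 27.8567 [wait]  node(5,4) S=119.9645 payoff=0.0000 vs cont=9.9623 → 9.9623 [wait]  node(5,5) S=163.2219 payoff=0.0000 vs cont=1.6665 → 1.6665 [wait]  ⇒ S*(5)=64.8040
t_4: node(4,0) S=40.8332 payoff=74.1768 vs cont=72.9811 → 74.1768 [stop]  node(4,1) S=55.5570 payoff=59.4530 vs cont=58.2573 → 59.4530 [stop]  node(4,2) S=75.5900 payoff=39.4200 vs cont=38.7235 → 39.4200 [stop]  node(4,3) S=102.8466 payoff=12.1634 vs cont=18.7913 → 18.7913 [wait]  node(4,4) S=139.9316 payoff=0.0000 vs cont=5.7903 → 5.7903 [wait]  ⇒ S*(4)=75.5900
t_3: node(3,0) S=47.6295 payoff=67.3805 vs cont=66.1848 → 67.3805 [stop]  node(3,1) S=64.8040 payoff=50.2060 vs cont=49.0103 → 50.2060 [stop]  node(3,2) S=88.1713 payoff=26.8387 vs cont=28.8935 → 28.8935 [wait]  node(3,3) S=119.9645 payoff=0.0000 vs cont=12.2200 → 12.2200 [wait]  ⇒ S*(3)=64.8040
t_2: node(2,0) S=55.5570 payoff=59.4530 vs cont=58.2573 → 59.4530 [stop]  node(2,1) S=75.5900 payoff=39.4200 vs cont=39.2320 → 39.4200 [stop]  node(2,2) S=102.8466 payoff=12.1634 vs cont=20.4161 → 20.4161 [wait]  ⇒ S*(2)=75.5900
t_1: node(1,0) S=64.8040 payoff=50.2060 vs cont=49.0103 → 50.2060 [stop]  node(1,1) S=88.1713 payoff=26.8387 vs cont=29.6903 → 29.6903 [wait]  ⇒ S*(1)=64.8040
t_0: node(0,0) S=75.5900 payoff=39.4200 vs cont=39.6228 → 39.6228 [wait]  ⇒ S*(0)=-

price = 39.6228
boundary = - 64.8040 75.5900 64.8040 75.5900 64.8040 75.5900 88.1713 75.5900
tree:
39.6228
50.2060 29.6903
59.4530 39.4200 20.4161
67.3805 50.2060 28.8935 12.2200
74.1768 59.4530 39.4200 18.7913 5.7903
80.0034 67.3805 50.2060 27.8567 9.9623 1.6665
84.9985 74.1768 59.4530 39.4200 16.6773 3.3384 0.0000
89.2809 80.0034 67.3805 50.2060 26.8387 6.6878 0.0000 0.0000
92.9522 84.9985 74.1768 59.4530 39.4200 13.3975 0.0000 0.0000 0.0000
96.0997 89.2809 80.0034 67.3805 50.2060 26.8387 0.0000 0.0000 0.0000 0.0000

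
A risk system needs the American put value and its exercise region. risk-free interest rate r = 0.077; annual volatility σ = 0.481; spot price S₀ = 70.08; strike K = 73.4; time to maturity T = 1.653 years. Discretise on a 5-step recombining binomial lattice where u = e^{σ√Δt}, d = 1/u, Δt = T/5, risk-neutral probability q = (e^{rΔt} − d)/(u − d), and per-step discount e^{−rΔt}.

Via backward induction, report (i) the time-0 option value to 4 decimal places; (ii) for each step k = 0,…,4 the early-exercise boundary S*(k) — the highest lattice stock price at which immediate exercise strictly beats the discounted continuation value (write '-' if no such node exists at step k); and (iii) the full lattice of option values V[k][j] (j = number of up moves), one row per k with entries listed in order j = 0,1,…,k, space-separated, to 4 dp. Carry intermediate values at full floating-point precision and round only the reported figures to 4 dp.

Δt=0.33060  u=1.31859  d=0.75838  q=0.47732  discount=0.97487
step 5 (expiry): payoffs max(K−S,0) = 55.8191 42.8323 20.2524 0.0000 0.0000 0.0000
step 4: (k=4,j=0): S=23.1821, (K−S)⁺=50.2179, hold=48.3730 ⇒ V=50.2179 exercise | (k=4,j=1): S=40.3063, (K−S)⁺=33.0937, hold=31.2488 ⇒ V=33.0937 exercise | (k=4,j=2): S=70.0800, (K−S)⁺=3.3200, hold=10.3195 ⇒ V=10.3195 continue | (k=4,j=3): S=121.8470, (K−S)⁺=0.0000, hold=0.0000 ⇒ V=0.0000 continue | (k=4,j=4): S=211.8536, (K−S)⁺=0.0000, hold=0.0000 ⇒ V=0.0000 continue  boundary S*=40.3063
step 3: (k=3,j=0): S=30.5677, (K−S)⁺=42.8323, hold=40.9874 ⇒ V=42.8323 exercise | (k=3,j=1): S=53.1476, (K−S)⁺=20.2524, hold=21.6645 ⇒ V=21.6645 continue | (k=3,j=2): S=92.4069, (K−S)⁺=0.0000, hold=5.2582 ⇒ V=5.2582 continue | (k=3,j=3): S=160.6665, (K−S)⁺=0.0000, hold=0.0000 ⇒ V=0.0000 continue  boundary S*=30.5677
step 2: (k=2,j=0): S=40.3063, (K−S)⁺=33.0937, hold=31.9059 ⇒ V=33.0937 exercise | (k=2,j=1): S=70.0800, (K−S)⁺=3.3200, hold=13.4857 ⇒ V=13.4857 continue | (k=2,j=2): S=121.8470, (K−S)⁺=0.0000, hold=2.6793 ⇒ V=2.6793 continue  boundary S*=40.3063
step 1: (k=1,j=0): S=53.1476, (K−S)⁺=20.2524, hold=23.1379 ⇒ V=23.1379 continue | (k=1,j=1): S=92.4069, (K−S)⁺=0.0000, hold=8.1183 ⇒ V=8.1183 continue  boundary S*=-
step 0: (k=0,j=0): S=70.0800, (K−S)⁺=3.3200, hold=15.5673 ⇒ V=15.5673 continue  boundary S*=-

price = 15.5673
boundary = - - 40.3063 30.5677 40.3063
tree:
15.5673
23.1379 8.1183
33.0937 13.4857 2.6793
42.8323 21.6645 5.2582 0.0000
50.2179 33.0937 10.3195 0.0000 0.0000
55.8191 42.8323 20.2524 0.0000 0.0000 0.0000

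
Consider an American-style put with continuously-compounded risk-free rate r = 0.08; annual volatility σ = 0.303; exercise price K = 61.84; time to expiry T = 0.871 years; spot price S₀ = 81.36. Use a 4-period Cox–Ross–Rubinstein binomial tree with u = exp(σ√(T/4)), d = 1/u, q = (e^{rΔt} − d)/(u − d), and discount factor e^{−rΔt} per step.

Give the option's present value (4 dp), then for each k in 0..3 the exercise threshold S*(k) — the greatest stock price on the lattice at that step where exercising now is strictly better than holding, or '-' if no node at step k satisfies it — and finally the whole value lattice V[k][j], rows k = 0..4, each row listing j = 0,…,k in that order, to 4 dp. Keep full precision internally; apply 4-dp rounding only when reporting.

price = 0.9475
boundary = - - - 53.2347
tree:
0.9475
1.9786 0.0524
4.1283 0.1126 0.0000
8.6053 0.2420 0.0000 0.0000
15.6243 0.5203 0.0000 0.0000 0.0000

Δt=0.21775  u=1.15187  d=0.86815  q=0.52665  discount=0.98273
step 4 (expiry): payoffs max(K−S,0) = 15.6243 0.5203 0.0000 0.0000 0.0000
step 3: (k=3,j=0): S=53.2347, (K−S)⁺=8.6053, hold=7.5374 ⇒ V=8.6053 exercise | (k=3,j=1): S=70.6327, (K−S)⁺=0.0000, hold=0.2420 ⇒ V=0.2420 continue | (k=3,j=2): S=93.7165, (K−S)⁺=0.0000, hold=0.0000 ⇒ V=0.0000 continue | (k=3,j=3): S=124.3446, (K−S)⁺=0.0000, hold=0.0000 ⇒ V=0.0000 continue  boundary S*=53.2347
step 2: (k=2,j=0): S=61.3197, (K−S)⁺=0.5203, hold=4.1283 ⇒ V=4.1283 continue | (k=2,j=1): S=81.3600, (K−S)⁺=0.0000, hold=0.1126 ⇒ V=0.1126 continue | (k=2,j=2): S=107.9497, (K−S)⁺=0.0000, hold=0.0000 ⇒ V=0.0000 continue  boundary S*=-
step 1: (k=1,j=0): S=70.6327, (K−S)⁺=0.0000, hold=1.9786 ⇒ V=1.9786 continue | (k=1,j=1): S=93.7165, (K−S)⁺=0.0000, hold=0.0524 ⇒ V=0.0524 continue  boundary S*=-
step 0: (k=0,j=0): S=81.3600, (K−S)⁺=0.0000, hold=0.9475 ⇒ V=0.9475 continue  boundary S*=-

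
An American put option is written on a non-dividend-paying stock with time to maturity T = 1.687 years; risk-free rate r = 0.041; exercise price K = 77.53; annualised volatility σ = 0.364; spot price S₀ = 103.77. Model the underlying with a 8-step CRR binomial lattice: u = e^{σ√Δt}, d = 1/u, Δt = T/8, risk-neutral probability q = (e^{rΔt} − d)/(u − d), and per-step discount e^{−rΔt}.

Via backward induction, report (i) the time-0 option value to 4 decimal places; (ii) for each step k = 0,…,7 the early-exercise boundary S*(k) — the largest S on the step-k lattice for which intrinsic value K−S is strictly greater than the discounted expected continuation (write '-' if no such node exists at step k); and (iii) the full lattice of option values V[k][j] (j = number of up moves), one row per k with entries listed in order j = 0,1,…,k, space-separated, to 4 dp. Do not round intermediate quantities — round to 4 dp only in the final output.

Δt=0.21088  u=1.18193  d=0.84607  q=0.48416  discount=0.99139
step 8 (expiry): payoffs max(K−S,0) = 50.2827 39.4664 24.3562 3.2478 0.0000 0.0000 0.0000 0.0000 0.0000
step 7: (k=7,j=0): S=32.2045, (K−S)⁺=45.3255, hold=44.6581 ⇒ V=45.3255 exercise | (k=7,j=1): S=44.9887, (K−S)⁺=32.5413, hold=31.8738 ⇒ V=32.5413 exercise | (k=7,j=2): S=62.8479, (K−S)⁺=14.6821, hold=14.0146 ⇒ V=14.6821 exercise | (k=7,j=3): S=87.7967, (K−S)⁺=0.0000, hold=1.6609 ⇒ V=1.6609 continue | (k=7,j=4): S=122.6494, (K−S)⁺=0.0000, hold=0.0000 ⇒ V=0.0000 continue | (k=7,j=5): S=171.3376, (K−S)⁺=0.0000, hold=0.0000 ⇒ V=0.0000 continue | (k=7,j=6): S=239.3535, (K−S)⁺=0.0000, hold=0.0000 ⇒ V=0.0000 continue | (k=7,j=7): S=334.3697, (K−S)⁺=0.0000, hold=0.0000 ⇒ V=0.0000 continue  boundary S*=62.8479
step 6: (k=6,j=0): S=38.0636, (K−S)⁺=39.4664, hold=38.7989 ⇒ V=39.4664 exercise | (k=6,j=1): S=53.1738, (K−S)⁺=24.3562, hold=23.6888 ⇒ V=24.3562 exercise | (k=6,j=2): S=74.2822, (K−S)⁺=3.2478, hold=8.3056 ⇒ V=8.3056 continue | (k=6,j=3): S=103.7700, (K−S)⁺=0.0000, hold=0.8494 ⇒ V=0.8494 continue | (k=6,j=4): S=144.9636, (K−S)⁺=0.0000, hold=0.0000 ⇒ V=0.0000 continue | (k=6,j=5): S=202.5099, (K−S)⁺=0.0000, hold=0.0000 ⇒ V=0.0000 continue | (k=6,j=6): S=282.9002, (K−S)⁺=0.0000, hold=0.0000 ⇒ V=0.0000 continue  boundary S*=53.1738
step 5: (k=5,j=0): S=44.9887, (K−S)⁺=32.5413, hold=31.8738 ⇒ V=32.5413 exercise | (k=5,j=1): S=62.8479, (K−S)⁺=14.6821, hold=16.4423 ⇒ V=16.4423 continue | (k=5,j=2): S=87.7967, (K−S)⁺=0.0000, hold=4.6552 ⇒ V=4.6552 continue | (k=5,j=3): S=122.6494, (K−S)⁺=0.0000, hold=0.4344 ⇒ V=0.4344 continue | (k=5,j=4): S=171.3376, (K−S)⁺=0.0000, hold=0.0000 ⇒ V=0.0000 continue | (k=5,j=5): S=239.3535, (K−S)⁺=0.0000, hold=0.0000 ⇒ V=0.0000 continue  boundary S*=44.9887
step 4: (k=4,j=0): S=53.1738, (K−S)⁺=24.3562, hold=24.5337 ⇒ V=24.5337 continue | (k=4,j=1): S=74.2822, (K−S)⁺=3.2478, hold=10.6430 ⇒ V=10.6430 continue | (k=4,j=2): S=103.7700, (K−S)⁺=0.0000, hold=2.5891 ⇒ V=2.5891 continue | (k=4,j=3): S=144.9636, (K−S)⁺=0.0000, hold=0.2221 ⇒ V=0.2221 continue | (k=4,j=4): S=202.5099, (K−S)⁺=0.0000, hold=0.0000 ⇒ V=0.0000 continue  boundary S*=-
step 3: (k=3,j=0): S=62.8479, (K−S)⁺=14.6821, hold=17.6551 ⇒ V=17.6551 continue | (k=3,j=1): S=87.7967, (K−S)⁺=0.0000, hold=6.6856 ⇒ V=6.6856 continue | (k=3,j=2): S=122.6494, (K−S)⁺=0.0000, hold=1.4307 ⇒ V=1.4307 continue | (k=3,j=3): S=171.3376, (K−S)⁺=0.0000, hold=0.1136 ⇒ V=0.1136 continue  boundary S*=-
step 2: (k=2,j=0): S=74.2822, (K−S)⁺=3.2478, hold=12.2378 ⇒ V=12.2378 continue | (k=2,j=1): S=103.7700, (K−S)⁺=0.0000, hold=4.1057 ⇒ V=4.1057 continue | (k=2,j=2): S=144.9636, (K−S)⁺=0.0000, hold=0.7862 ⇒ V=0.7862 continue  boundary S*=-
step 1: (k=1,j=0): S=87.7967, (K−S)⁺=0.0000, hold=8.2291 ⇒ V=8.2291 continue | (k=1,j=1): S=122.6494, (K−S)⁺=0.0000, hold=2.4770 ⇒ V=2.4770 continue  boundary S*=-
step 0: (k=0,j=0): S=103.7700, (K−S)⁺=0.0000, hold=5.3973 ⇒ V=5.3973 continue  boundary S*=-

price = 5.3973
boundary = - - - - - 44.9887 53.1738 62.8479
tree:
5.3973
8.2291 2.4770
12.2378 4.1057 0.7862
17.6551 6.6856 1.4307 0.1136
24.5337 10.6430 2.5891 0.2221 0.0000
32.5413 16.4423 4.6552 0.4344 0.0000 0.0000
39.4664 24.3562 8.3056 0.8494 0.0000 0.0000 0.0000
45.3255 32.5413 14.6821 1.6609 0.0000 0.0000 0.0000 0.0000
50.2827 39.4664 24.3562 3.2478 0.0000 0.0000 0.0000 0.0000 0.0000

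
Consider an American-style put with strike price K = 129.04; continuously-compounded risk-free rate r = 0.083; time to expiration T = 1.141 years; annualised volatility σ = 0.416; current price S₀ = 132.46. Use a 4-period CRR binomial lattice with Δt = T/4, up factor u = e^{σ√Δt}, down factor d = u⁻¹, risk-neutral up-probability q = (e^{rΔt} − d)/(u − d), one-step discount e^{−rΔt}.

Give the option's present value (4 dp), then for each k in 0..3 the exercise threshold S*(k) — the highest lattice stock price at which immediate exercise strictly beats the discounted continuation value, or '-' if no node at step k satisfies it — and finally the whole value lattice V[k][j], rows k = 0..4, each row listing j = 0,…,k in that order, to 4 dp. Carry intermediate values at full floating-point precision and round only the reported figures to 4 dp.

Δt=0.28525  u=1.24880  d=0.80077  q=0.49816  discount=0.97660
step 4 (expiry): payoffs max(K−S,0) = 74.5750 44.1022 0.0000 0.0000 0.0000
step 3: (k=3,j=0): S=68.0157, (K−S)⁺=61.0243, hold=58.0050 ⇒ V=61.0243 exercise | (k=3,j=1): S=106.0701, (K−S)⁺=22.9699, hold=21.6145 ⇒ V=22.9699 exercise | (k=3,j=2): S=165.4156, (K−S)⁺=0.0000, hold=0.0000 ⇒ V=0.0000 continue | (k=3,j=3): S=257.9646, (K−S)⁺=0.0000, hold=0.0000 ⇒ V=0.0000 continue  boundary S*=106.0701
step 2: (k=2,j=0): S=84.9378, (K−S)⁺=44.1022, hold=41.0829 ⇒ V=44.1022 exercise | (k=2,j=1): S=132.4600, (K−S)⁺=0.0000, hold=11.2576 ⇒ V=11.2576 continue | (k=2,j=2): S=206.5705, (K−S)⁺=0.0000, hold=0.0000 ⇒ V=0.0000 continue  boundary S*=84.9378
step 1: (k=1,j=0): S=106.0701, (K−S)⁺=22.9699, hold=27.0913 ⇒ V=27.0913 continue | (k=1,j=1): S=165.4156, (K−S)⁺=0.0000, hold=5.5173 ⇒ V=5.5173 continue  boundary S*=-
step 0: (k=0,j=0): S=132.4600, (K−S)⁺=0.0000, hold=15.9617 ⇒ V=15.9617 continue  boundary S*=-

price = 15.9617
boundary = - - 84.9378 106.0701
tree:
15.9617
27.0913 5.5173
44.1022 11.2576 0.0000
61.0243 22.9699 0.0000 0.0000
74.5750 44.1022 0.0000 0.0000 0.0000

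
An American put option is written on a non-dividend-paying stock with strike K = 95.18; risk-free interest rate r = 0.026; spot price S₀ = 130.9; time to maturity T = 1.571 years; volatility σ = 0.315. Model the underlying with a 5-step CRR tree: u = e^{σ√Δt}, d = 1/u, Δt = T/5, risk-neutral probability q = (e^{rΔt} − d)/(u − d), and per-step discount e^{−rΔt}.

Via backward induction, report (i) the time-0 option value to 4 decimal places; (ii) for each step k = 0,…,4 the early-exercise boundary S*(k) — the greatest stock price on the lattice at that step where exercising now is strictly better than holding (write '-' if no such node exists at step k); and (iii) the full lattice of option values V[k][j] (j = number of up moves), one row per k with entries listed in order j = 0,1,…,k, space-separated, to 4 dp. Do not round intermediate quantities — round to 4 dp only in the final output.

price = 4.6327
boundary = - - - - 64.5964
tree:
4.6327
7.7793 1.2906
12.7590 2.4978 0.0000
20.2481 4.8344 0.0000 0.0000
30.5836 9.3566 0.0000 0.0000 0.0000
41.0391 18.1090 0.0000 0.0000 0.0000 0.0000

Δt=0.31420  u=1.19312  d=0.83814  q=0.47908  discount=0.99186
step 5 (expiry): payoffs max(K−S,0) = 41.0391 18.1090 0.0000 0.0000 0.0000 0.0000
step 4: (k=4,j=0): S=64.5964, (K−S)⁺=30.5836, hold=29.8092 ⇒ V=30.5836 exercise | (k=4,j=1): S=91.9547, (K−S)⁺=3.2253, hold=9.3566 ⇒ V=9.3566 continue | (k=4,j=2): S=130.9000, (K−S)⁺=0.0000, hold=0.0000 ⇒ V=0.0000 continue | (k=4,j=3): S=186.3396, (K−S)⁺=0.0000, hold=0.0000 ⇒ V=0.0000 continue | (k=4,j=4): S=265.2594, (K−S)⁺=0.0000, hold=0.0000 ⇒ V=0.0000 continue  boundary S*=64.5964
step 3: (k=3,j=0): S=77.0710, (K−S)⁺=18.1090, hold=20.2481 ⇒ V=20.2481 continue | (k=3,j=1): S=109.7127, (K−S)⁺=0.0000, hold=4.8344 ⇒ V=4.8344 continue | (k=3,j=2): S=156.1789, (K−S)⁺=0.0000, hold=0.0000 ⇒ V=0.0000 continue | (k=3,j=3): S=222.3249, (K−S)⁺=0.0000, hold=0.0000 ⇒ V=0.0000 continue  boundary S*=-
step 2: (k=2,j=0): S=91.9547, (K−S)⁺=3.2253, hold=12.7590 ⇒ V=12.7590 continue | (k=2,j=1): S=130.9000, (K−S)⁺=0.0000, hold=2.4978 ⇒ V=2.4978 continue | (k=2,j=2): S=186.3396, (K−S)⁺=0.0000, hold=0.0000 ⇒ V=0.0000 continue  boundary S*=-
step 1: (k=1,j=0): S=109.7127, (K−S)⁺=0.0000, hold=7.7793 ⇒ V=7.7793 continue | (k=1,j=1): S=156.1789, (K−S)⁺=0.0000, hold=1.2906 ⇒ V=1.2906 continue  boundary S*=-
step 0: (k=0,j=0): S=130.9000, (K−S)⁺=0.0000, hold=4.6327 ⇒ V=4.6327 continue  boundary S*=-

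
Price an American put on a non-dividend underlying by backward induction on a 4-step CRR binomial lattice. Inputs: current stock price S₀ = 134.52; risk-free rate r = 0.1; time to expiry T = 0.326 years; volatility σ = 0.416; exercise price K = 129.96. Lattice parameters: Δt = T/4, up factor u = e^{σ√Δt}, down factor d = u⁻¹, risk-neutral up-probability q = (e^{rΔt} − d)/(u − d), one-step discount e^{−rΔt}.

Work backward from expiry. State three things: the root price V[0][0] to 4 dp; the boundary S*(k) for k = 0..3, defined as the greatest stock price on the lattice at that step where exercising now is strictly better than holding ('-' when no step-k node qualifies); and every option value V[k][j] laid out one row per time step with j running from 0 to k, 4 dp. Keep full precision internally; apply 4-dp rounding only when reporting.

Δt=0.08150  u=1.12610  d=0.88802  q=0.50472  discount=0.99188
step 4 (expiry): payoffs max(K−S,0) = 46.3075 23.8802 0.0000 0.0000 0.0000
step 3: (k=3,j=0): S=94.2010, (K−S)⁺=35.7590, hold=34.7041 ⇒ V=35.7590 exercise | (k=3,j=1): S=119.4565, (K−S)⁺=10.5035, hold=11.7315 ⇒ V=11.7315 continue | (k=3,j=2): S=151.4830, (K−S)⁺=0.0000, hold=0.0000 ⇒ V=0.0000 continue | (k=3,j=3): S=192.0959, (K−S)⁺=0.0000, hold=0.0000 ⇒ V=0.0000 continue  boundary S*=94.2010
step 2: (k=2,j=0): S=106.0798, (K−S)⁺=23.8802, hold=23.4401 ⇒ V=23.8802 exercise | (k=2,j=1): S=134.5200, (K−S)⁺=0.0000, hold=5.7632 ⇒ V=5.7632 continue | (k=2,j=2): S=170.5850, (K−S)⁺=0.0000, hold=0.0000 ⇒ V=0.0000 continue  boundary S*=106.0798
step 1: (k=1,j=0): S=119.4565, (K−S)⁺=10.5035, hold=14.6166 ⇒ V=14.6166 continue | (k=1,j=1): S=151.4830, (K−S)⁺=0.0000, hold=2.8313 ⇒ V=2.8313 continue  boundary S*=-
step 0: (k=0,j=0): S=134.5200, (K−S)⁺=0.0000, hold=8.5980 ⇒ V=8.5980 continue  boundary S*=-

price = 8.5980
boundary = - - 106.0798 94.2010
tree:
8.5980
14.6166 2.8313
23.8802 5.7632 0.0000
35.7590 11.7315 0.0000 0.0000
46.3075 23.8802 0.0000 0.0000 0.0000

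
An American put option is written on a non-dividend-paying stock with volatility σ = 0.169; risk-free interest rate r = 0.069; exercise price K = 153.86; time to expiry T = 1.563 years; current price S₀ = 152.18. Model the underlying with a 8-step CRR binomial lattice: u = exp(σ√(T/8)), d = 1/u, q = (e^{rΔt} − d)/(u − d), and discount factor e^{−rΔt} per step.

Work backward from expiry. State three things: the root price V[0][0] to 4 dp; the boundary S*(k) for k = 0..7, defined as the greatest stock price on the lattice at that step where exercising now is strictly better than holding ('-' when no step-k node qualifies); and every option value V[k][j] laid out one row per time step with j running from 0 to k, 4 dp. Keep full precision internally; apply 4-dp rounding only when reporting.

Δt=0.19537  u=1.07756  d=0.92802  q=0.57209  discount=0.98661
step 8 (expiry): payoffs max(K−S,0) = 70.1412 56.6510 40.9870 22.7989 1.6800 0.0000 0.0000 0.0000 0.0000
step 7: (k=7,j=0): S=90.2121, (K−S)⁺=63.6479, hold=61.5877 ⇒ V=63.6479 exercise | (k=7,j=1): S=104.7486, (K−S)⁺=49.1114, hold=47.0511 ⇒ V=49.1114 exercise | (k=7,j=2): S=121.6276, (K−S)⁺=32.2324, hold=30.1722 ⇒ V=32.2324 exercise | (k=7,j=3): S=141.2264, (K−S)⁺=12.6336, hold=10.5734 ⇒ V=12.6336 exercise | (k=7,j=4): S=163.9832, (K−S)⁺=0.0000, hold=0.7093 ⇒ V=0.7093 continue | (k=7,j=5): S=190.4071, (K−S)⁺=0.0000, hold=0.0000 ⇒ V=0.0000 continue | (k=7,j=6): S=221.0888, (K−S)⁺=0.0000, hold=0.0000 ⇒ V=0.0000 continue | (k=7,j=7): S=256.7145, (K−S)⁺=0.0000, hold=0.0000 ⇒ V=0.0000 continue  boundary S*=141.2264
step 6: (k=6,j=0): S=97.2090, (K−S)⁺=56.6510, hold=54.5907 ⇒ V=56.6510 exercise | (k=6,j=1): S=112.8730, (K−S)⁺=40.9870, hold=38.9267 ⇒ V=40.9870 exercise | (k=6,j=2): S=131.0611, (K−S)⁺=22.7989, hold=20.7386 ⇒ V=22.7989 exercise | (k=6,j=3): S=152.1800, (K−S)⁺=1.6800, hold=5.7340 ⇒ V=5.7340 continue | (k=6,j=4): S=176.7019, (K−S)⁺=0.0000, hold=0.2994 ⇒ V=0.2994 continue | (k=6,j=5): S=205.1752, (K−S)⁺=0.0000, hold=0.0000 ⇒ V=0.0000 continue | (k=6,j=6): S=238.2367, (K−S)⁺=0.0000, hold=0.0000 ⇒ V=0.0000 continue  boundary S*=131.0611
step 5: (k=5,j=0): S=104.7486, (K−S)⁺=49.1114, hold=47.0511 ⇒ V=49.1114 exercise | (k=5,j=1): S=121.6276, (K−S)⁺=32.2324, hold=30.1722 ⇒ V=32.2324 exercise | (k=5,j=2): S=141.2264, (K−S)⁺=12.6336, hold=12.8616 ⇒ V=12.8616 continue | (k=5,j=3): S=163.9832, (K−S)⁺=0.0000, hold=2.5898 ⇒ V=2.5898 continue | (k=5,j=4): S=190.4071, (K−S)⁺=0.0000, hold=0.1264 ⇒ V=0.1264 continue | (k=5,j=5): S=221.0888, (K−S)⁺=0.0000, hold=0.0000 ⇒ V=0.0000 continue  boundary S*=121.6276
step 4: (k=4,j=0): S=112.8730, (K−S)⁺=40.9870, hold=38.9267 ⇒ V=40.9870 exercise | (k=4,j=1): S=131.0611, (K−S)⁺=22.7989, hold=20.8673 ⇒ V=22.7989 exercise | (k=4,j=2): S=152.1800, (K−S)⁺=1.6800, hold=6.8916 ⇒ V=6.8916 continue | (k=4,j=3): S=176.7019, (K−S)⁺=0.0000, hold=1.1647 ⇒ V=1.1647 continue | (k=4,j=4): S=205.1752, (K−S)⁺=0.0000, hold=0.0534 ⇒ V=0.0534 continue  boundary S*=131.0611
step 3: (k=3,j=0): S=121.6276, (K−S)⁺=32.2324, hold=30.1722 ⇒ V=32.2324 exercise | (k=3,j=1): S=141.2264, (K−S)⁺=12.6336, hold=13.5150 ⇒ V=13.5150 continue | (k=3,j=2): S=163.9832, (K−S)⁺=0.0000, hold=3.5669 ⇒ V=3.5669 continue | (k=3,j=3): S=190.4071, (K−S)⁺=0.0000, hold=0.5218 ⇒ V=0.5218 continue  boundary S*=121.6276
step 2: (k=2,j=0): S=131.0611, (K−S)⁺=22.7989, hold=21.2361 ⇒ V=22.7989 exercise | (k=2,j=1): S=152.1800, (K−S)⁺=1.6800, hold=7.7190 ⇒ V=7.7190 continue | (k=2,j=2): S=176.7019, (K−S)⁺=0.0000, hold=1.8004 ⇒ V=1.8004 continue  boundary S*=131.0611
step 1: (k=1,j=0): S=141.2264, (K−S)⁺=12.6336, hold=13.9820 ⇒ V=13.9820 continue | (k=1,j=1): S=163.9832, (K−S)⁺=0.0000, hold=4.2750 ⇒ V=4.2750 continue  boundary S*=-
step 0: (k=0,j=0): S=152.1800, (K−S)⁺=1.6800, hold=8.3158 ⇒ V=8.3158 continue  boundary S*=-

price = 8.3158
boundary = - - 131.0611 121.6276 131.0611 121.6276 131.0611 141.2264
tree:
8.3158
13.9820 4.2750
22.7989 7.7190 1.8004
32.2324 13.5150 3.5669 0.5218
40.9870 22.7989 6.8916 1.1647 0.0534
49.1114 32.2324 12.8616 2.5898 0.1264 0.0000
56.6510 40.9870 22.7989 5.7340 0.2994 0.0000 0.0000
63.6479 49.1114 32.2324 12.6336 0.7093 0.0000 0.0000 0.0000
70.1412 56.6510 40.9870 22.7989 1.6800 0.0000 0.0000 0.0000 0.0000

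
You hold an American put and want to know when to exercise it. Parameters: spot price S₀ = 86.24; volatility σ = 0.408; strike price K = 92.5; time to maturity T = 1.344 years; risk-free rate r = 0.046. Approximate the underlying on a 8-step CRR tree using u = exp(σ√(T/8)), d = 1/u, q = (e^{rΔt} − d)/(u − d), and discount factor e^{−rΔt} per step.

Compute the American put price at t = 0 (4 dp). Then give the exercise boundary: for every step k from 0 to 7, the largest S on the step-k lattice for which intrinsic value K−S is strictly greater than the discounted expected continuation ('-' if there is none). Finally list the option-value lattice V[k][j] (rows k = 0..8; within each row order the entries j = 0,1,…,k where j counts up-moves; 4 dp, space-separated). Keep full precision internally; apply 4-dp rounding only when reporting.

params: Δt=0.16800 u=1.18203 d=0.84600 q=0.48138 e^(-rΔt)=0.99230
t_8 payoffs: 69.8696 60.8812 48.3226 30.7760 6.2600 0.0000 0.0000 0.0000 0.0000
t_7: node(7,0) S=26.7497 payoff=65.7503 vs cont=65.0382 → 65.7503 [stop]  node(7,1) S=37.3743 payoff=55.1257 vs cont=54.4136 → 55.1257 [stop]  node(7,2) S=52.2188 payoff=40.2812 vs cont=39.5691 → 40.2812 [stop]  node(7,3) S=72.9595 payoff=19.5405 vs cont=18.8285 → 19.5405 [stop]  node(7,4) S=101.9380 payoff=0.0000 vs cont=3.2216 → 3.2216 [wait]  node(7,5) S=142.4263 payoff=0.0000 vs cont=0.0000 → 0.0000 [wait]  node(7,6) S=198.9961 payoff=0.0000 vs cont=0.0000 → 0.0000 [wait]  node(7,7) S=278.0347 payoff=0.0000 vs cont=0.0000 → 0.0000 [wait]  ⇒ S*(7)=72.9595
t_6: node(6,0) S=31.6188 payoff=60.8812 vs cont=60.1691 → 60.8812 [stop]  node(6,1) S=44.1774 payoff=48.3226 vs cont=47.6105 → 48.3226 [stop]  node(6,2) S=61.7240 payoff=30.7760 vs cont=30.0639 → 30.7760 [stop]  node(6,3) S=86.2400 payoff=6.2600 vs cont=11.5950 → 11.5950 [wait]  node(6,4) S=120.4934 payoff=0.0000 vs cont=1.6579 → 1.6579 [wait]  node(6,5) S=168.3517 payoff=0.0000 vs cont=0.0000 → 0.0000 [wait]  node(6,6) S=235.2187 payoff=0.0000 vs cont=0.0000 → 0.0000 [wait]  ⇒ S*(6)=61.7240
t_5: node(5,0) S=37.3743 payoff=55.1257 vs cont=54.4136 → 55.1257 [stop]  node(5,1) S=52.2188 payoff=40.2812 vs cont=39.5691 → 40.2812 [stop]  node(5,2) S=72.9595 payoff=19.5405 vs cont=21.3768 → 21.3768 [wait]  node(5,3) S=101.9380 payoff=0.0000 vs cont=6.7591 → 6.7591 [wait]  node(5,4) S=142.4263 payoff=0.0000 vs cont=0.8532 → 0.8532 [wait]  node(5,5) S=198.9961 payoff=0.0000 vs cont=0.0000 → 0.0000 [wait]  ⇒ S*(5)=52.2188
t_4: node(4,0) S=44.1774 payoff=48.3226 vs cont=47.6105 → 48.3226 [stop]  node(4,1) S=61.7240 payoff=30.7760 vs cont=30.9410 → 30.9410 [wait]  node(4,2) S=86.2400 payoff=6.2600 vs cont=14.2298 → 14.2298 [wait]  node(4,3) S=120.4934 payoff=0.0000 vs cont=3.8860 → 3.8860 [wait]  node(4,4) S=168.3517 payoff=0.0000 vs cont=0.4391 → 0.4391 [wait]  ⇒ S*(4)=44.1774
t_3: node(3,0) S=52.2188 payoff=40.2812 vs cont=39.6479 → 40.2812 [stop]  node(3,1) S=72.9595 payoff=19.5405 vs cont=22.7204 → 22.7204 [wait]  node(3,2) S=101.9380 payoff=0.0000 vs cont=9.1793 → 9.1793 [wait]  node(3,3) S=142.4263 payoff=0.0000 vs cont=2.2096 → 2.2096 [wait]  ⇒ S*(3)=52.2188
t_2: node(2,0) S=61.7240 payoff=30.7760 vs cont=31.5828 → 31.5828 [wait]  node(2,1) S=86.2400 payoff=6.2600 vs cont=16.0773 → 16.0773 [wait]  node(2,2) S=120.4934 payoff=0.0000 vs cont=5.7794 → 5.7794 [wait]  ⇒ S*(2)=-
t_1: node(1,0) S=72.9595 payoff=19.5405 vs cont=23.9331 → 23.9331 [wait]  node(1,1) S=101.9380 payoff=0.0000 vs cont=11.0345 → 11.0345 [wait]  ⇒ S*(1)=-
t_0: node(0,0) S=86.2400 payoff=6.2600 vs cont=17.5876 → 17.5876 [wait]  ⇒ S*(0)=-

price = 17.5876
boundary = - - - 52.2188 44.1774 52.2188 61.7240 72.9595
tree:
17.5876
23.9331 11.0345
31.5828 16.0773 5.7794
40.2812 22.7204 9.1793 2.2096
48.3226 30.9410 14.2298 3.8860 0.4391
55.1257 40.2812 21.3768 6.7591 0.8532 0.0000
60.8812 48.3226 30.7760 11.5950 1.6579 0.0000 0.0000
65.7503 55.1257 40.2812 19.5405 3.2216 0.0000 0.0000 0.0000
69.8696 60.8812 48.3226 30.7760 6.2600 0.0000 0.0000 0.0000 0.0000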